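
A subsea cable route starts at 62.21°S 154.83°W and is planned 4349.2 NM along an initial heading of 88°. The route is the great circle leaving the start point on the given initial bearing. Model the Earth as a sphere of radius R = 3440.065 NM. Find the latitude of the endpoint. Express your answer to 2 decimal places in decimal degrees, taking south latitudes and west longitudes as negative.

latitude -14.56°

δ = 4349.2/3440.065 = 1.264278 rad (72.4378°).
Start latitude φ₁ = -1.085769 rad; initial bearing θ = 1.535890 rad.
sin φ₂ = sin φ₁ cos δ + cos φ₁ sin δ cos θ = (-0.884662)(0.301741) + (0.466232)(0.953390)(0.034899) = -0.251426
φ₂ = asin(-0.251426) = -0.254153 rad = -14.56°.
Then Δλ = atan2(0.444230, 0.079314) = 1.394116 rad, from sin θ sin δ cos φ₁ over cos δ − sin φ₁ sin φ₂.
λ₂ = λ₁ + Δλ = -74.95°.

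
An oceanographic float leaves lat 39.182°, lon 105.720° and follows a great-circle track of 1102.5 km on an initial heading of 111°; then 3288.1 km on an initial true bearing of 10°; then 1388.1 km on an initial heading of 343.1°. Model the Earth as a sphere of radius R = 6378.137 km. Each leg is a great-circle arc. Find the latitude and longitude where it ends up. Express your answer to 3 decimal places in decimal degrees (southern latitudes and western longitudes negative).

Apply the spherical direct solution leg by leg, carrying full precision between legs.
Leg 1: from (39.182°, 105.720°), δ = 1102.5/6378.137 = 0.172856 rad, θ = 111° → φ = 35.071°, λ = 117.034°.
Leg 2: from (35.071°, 117.034°), δ = 3288.1/6378.137 = 0.515527 rad, θ = 10° → φ = 63.801°, λ = 128.215°.
Leg 3: from (63.801°, 128.215°), δ = 1388.1/6378.137 = 0.217634 rad, θ = 343.1° → φ = 75.310°, λ = 113.885°.

latitude 75.310°, longitude 113.885°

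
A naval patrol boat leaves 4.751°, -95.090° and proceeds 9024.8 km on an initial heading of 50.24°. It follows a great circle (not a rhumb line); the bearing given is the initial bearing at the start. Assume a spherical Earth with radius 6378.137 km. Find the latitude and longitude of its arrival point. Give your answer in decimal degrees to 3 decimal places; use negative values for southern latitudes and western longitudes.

Angular distance δ = d/R = 9024.8 / 6378.137 = 1.414959 rad.
With φ₁ = 4.751° = 0.082921 rad and θ = 50.24° = 0.876853 rad:
Destination latitude: φ₂ = arcsin( sin φ₁ cos δ + cos φ₁ sin δ cos θ ) = arcsin(0.642507) = 39.979°.
Then Δλ = atan2(0.756805, 0.101992) = 1.436837 rad, from sin θ sin δ cos φ₁ over cos δ − sin φ₁ sin φ₂.
λ₂ = λ₁ + Δλ = -12.765°.

latitude 39.979°, longitude -12.765°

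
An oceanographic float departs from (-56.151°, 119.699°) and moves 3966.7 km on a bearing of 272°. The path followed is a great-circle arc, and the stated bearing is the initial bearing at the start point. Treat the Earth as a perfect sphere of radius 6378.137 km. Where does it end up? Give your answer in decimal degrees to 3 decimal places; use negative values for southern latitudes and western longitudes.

latitude -41.581°, longitude 68.586°

Central angle δ = d/R = 0.621921 rad.
Converting: φ₁ = -0.980020 rad, θ = 4.747296 rad.
Destination latitude: φ₂ = arcsin( sin φ₁ cos δ + cos φ₁ sin δ cos θ ) = arcsin(-0.663679) = -41.581°.
Δλ = atan2( sin θ sin δ cos φ₁ , cos δ − sin φ₁ sin φ₂ ) = atan2(-0.324313, 0.261569) = -0.892084 rad = -51.113°.
λ₂ = 119.699° + -51.113° = 68.586°.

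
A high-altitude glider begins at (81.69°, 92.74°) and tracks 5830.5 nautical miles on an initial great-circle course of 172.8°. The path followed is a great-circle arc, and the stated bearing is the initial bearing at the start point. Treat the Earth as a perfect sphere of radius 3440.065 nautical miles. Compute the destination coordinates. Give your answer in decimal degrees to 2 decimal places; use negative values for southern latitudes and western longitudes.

δ = 5830.5/3440.065 = 1.694881 rad (97.1095°).
Converting: φ₁ = 1.425759 rad, θ = 3.015929 rad.
sin φ₂ = sin φ₁ cos δ + cos φ₁ sin δ cos θ = (0.989501)(-0.123766) + (0.144529)(0.992311)(-0.992115) = -0.264754
φ₂ = asin(-0.264754) = -0.267948 rad = -15.35°.
Then Δλ = atan2(0.017975, 0.138208) = 0.129332 rad, from sin θ sin δ cos φ₁ over cos δ − sin φ₁ sin φ₂.
λ₂ = 92.74° + 7.41° = 100.15°.

latitude -15.35°, longitude 100.15°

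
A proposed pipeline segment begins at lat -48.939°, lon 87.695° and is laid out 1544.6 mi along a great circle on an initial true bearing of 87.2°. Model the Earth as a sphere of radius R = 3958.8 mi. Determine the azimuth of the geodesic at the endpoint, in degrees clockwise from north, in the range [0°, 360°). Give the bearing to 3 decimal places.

δ = 1544.6/3958.8 = 0.390169 rad (22.3550°).
With φ₁ = -48.939° = -0.854147 rad and θ = 87.2° = 1.521927 rad:
sin φ₂ = sin φ₁ cos δ + cos φ₁ sin δ cos θ = (-0.754011)(0.924845) + (0.656862)(0.380344)(0.048850) = -0.685139
φ₂ = asin(-0.685139) = -0.754794 rad = -43.247°.
Then Δλ = atan2(0.249536, 0.408243) = 0.548645 rad, from sin θ sin δ cos φ₁ over cos δ − sin φ₁ sin φ₂.
λ₂ = 87.695° + 31.435° = 119.130°.
The forward bearing on arrival equals the back-azimuth from the destination plus 180°.
Back-azimuth from P₂ (-43.247°, 119.130°) to P₁ (-48.939°, 87.695°), with Δλ' = λ₁ − λ₂ = -31.435°: atan2( sin Δλ' cos φ₁ , cos φ₂ sin φ₁ − sin φ₂ cos φ₁ cos Δλ' ) = 244.250°.
Final bearing = (244.250° + 180°) mod 360° = 64.250°.

final bearing 64.250°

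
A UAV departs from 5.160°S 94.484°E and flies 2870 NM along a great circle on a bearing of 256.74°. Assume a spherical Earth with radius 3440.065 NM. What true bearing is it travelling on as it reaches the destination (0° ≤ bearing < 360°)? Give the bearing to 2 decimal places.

final bearing 264.88°

δ = 2870/3440.065 = 0.834287 rad (47.8011°).
Converting: φ₁ = -0.090059 rad, θ = 4.480958 rad.
Destination latitude: φ₂ = arcsin( sin φ₁ cos δ + cos φ₁ sin δ cos θ ) = arcsin(-0.229644) = -13.276°.
For the longitude increment, Δλ = atan2( sin θ sin δ cos φ₁, cos δ − sin φ₁ sin φ₂ ) = atan2(-0.718145, 0.651053) = -47.805°.
Hence λ₂ = 94.484° + -47.805° = 46.679°.
The forward bearing on arrival equals the back-azimuth from the destination plus 180°.
Back-azimuth from P₂ (-13.28°, 46.68°) to P₁ (-5.16°, 94.48°), with Δλ' = λ₁ − λ₂ = 47.81°: atan2( sin Δλ' cos φ₁ , cos φ₂ sin φ₁ − sin φ₂ cos φ₁ cos Δλ' ) = 84.88°.
Final bearing = (84.88° + 180°) mod 360° = 264.88°.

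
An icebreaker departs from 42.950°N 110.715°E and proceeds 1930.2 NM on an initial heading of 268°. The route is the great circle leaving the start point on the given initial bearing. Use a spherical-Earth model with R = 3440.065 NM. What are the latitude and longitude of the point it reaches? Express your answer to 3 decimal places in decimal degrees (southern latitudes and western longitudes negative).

Angular distance δ = d/R = 1930.2 / 3440.065 = 0.561094 rad.
Start latitude φ₁ = 0.749619 rad; initial bearing θ = 4.677482 rad.
sin φ₂ = sin φ₁ cos δ + cos φ₁ sin δ cos θ = (0.681360)(0.846673) + (0.731949)(0.532113)(-0.034899) = 0.563297
φ₂ = asin(0.563297) = 0.598370 rad = 34.284°.
Δλ = atan2( sin θ sin δ cos φ₁ , cos δ − sin φ₁ sin φ₂ ) = atan2(-0.389242, 0.462866) = -0.699210 rad = -40.062°.
Hence λ₂ = 110.715° + -40.062° = 70.653°.

latitude 34.284°, longitude 70.653°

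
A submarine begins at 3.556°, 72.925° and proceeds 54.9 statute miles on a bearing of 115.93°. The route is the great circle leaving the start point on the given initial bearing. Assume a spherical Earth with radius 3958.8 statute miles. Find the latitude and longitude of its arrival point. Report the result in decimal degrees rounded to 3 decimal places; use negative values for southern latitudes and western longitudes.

The arc subtends δ = 54.9/3958.8 = 0.013868 rad at the centre.
With φ₁ = 3.556° = 0.062064 rad and θ = 115.93° = 2.023360 rad:
Destination latitude: φ₂ = arcsin( sin φ₁ cos δ + cos φ₁ sin δ cos θ ) = arcsin(0.055966) = 3.208°.
For the longitude increment, Δλ = atan2( sin θ sin δ cos φ₁, cos δ − sin φ₁ sin φ₂ ) = atan2(0.012447, 0.996433) = 0.716°.
λ₂ = λ₁ + Δλ = 73.641°.

latitude 3.208°, longitude 73.641°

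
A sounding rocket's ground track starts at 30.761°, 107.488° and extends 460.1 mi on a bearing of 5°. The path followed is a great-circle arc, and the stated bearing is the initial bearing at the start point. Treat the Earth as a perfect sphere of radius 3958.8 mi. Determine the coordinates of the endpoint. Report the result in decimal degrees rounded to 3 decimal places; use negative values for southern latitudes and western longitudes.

Angular distance δ = d/R = 460.1 / 3958.8 = 0.116222 rad.
Start latitude φ₁ = 0.536881 rad; initial bearing θ = 0.087266 rad.
sin φ₂ = sin φ₁ cos δ + cos φ₁ sin δ cos θ = (0.511458)(0.993254) + (0.859308)(0.115961)(0.996195) = 0.607274
φ₂ = asin(0.607274) = 0.652625 rad = 37.393°.
Δλ = atan2( sin θ sin δ cos φ₁ , cos δ − sin φ₁ sin φ₂ ) = atan2(0.008685, 0.682658) = 0.012721 rad = 0.729°.
Hence λ₂ = 107.488° + 0.729° = 108.217°.

latitude 37.393°, longitude 108.217°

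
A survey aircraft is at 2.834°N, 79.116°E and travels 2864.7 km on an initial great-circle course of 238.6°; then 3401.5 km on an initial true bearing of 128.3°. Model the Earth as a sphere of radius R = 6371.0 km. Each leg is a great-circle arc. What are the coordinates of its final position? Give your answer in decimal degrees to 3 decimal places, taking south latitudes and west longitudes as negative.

latitude -27.809°, longitude 83.792°

Apply the spherical direct solution leg by leg, carrying full precision between legs.
Leg 1: from (2.834°, 79.116°), δ = 2864.7/6371 = 0.449647 rad, θ = 238.6° → φ = -10.466°, λ = 56.951°.
Leg 2: from (-10.466°, 56.951°), δ = 3401.5/6371 = 0.533904 rad, θ = 128.3° → φ = -27.809°, λ = 83.792°.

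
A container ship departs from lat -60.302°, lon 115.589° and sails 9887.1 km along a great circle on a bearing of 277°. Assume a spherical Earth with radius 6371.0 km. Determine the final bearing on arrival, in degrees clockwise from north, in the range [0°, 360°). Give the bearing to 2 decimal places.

Angular distance δ = d/R = 9887.1 / 6371 = 1.551891 rad.
With φ₁ = -60.302° = -1.052468 rad and θ = 277° = 4.834562 rad:
Applying the spherical law of cosines for sides, sin φ₂ = sin φ₁ cos δ + cos φ₁ sin δ cos θ = 0.043946, so φ₂ = 2.519°.
For the longitude increment, Δλ = atan2( sin θ sin δ cos φ₁, cos δ − sin φ₁ sin φ₂ ) = atan2(-0.491648, 0.057077) = -83.378°.
Hence λ₂ = 115.589° + -83.378° = 32.211°.
The forward bearing on arrival equals the back-azimuth from the destination plus 180°.
Back-azimuth from P₂ (2.52°, 32.21°) to P₁ (-60.30°, 115.59°), with Δλ' = λ₁ − λ₂ = 83.38°: atan2( sin Δλ' cos φ₁ , cos φ₂ sin φ₁ − sin φ₂ cos φ₁ cos Δλ' ) = 150.51°.
Final bearing = (150.51° + 180°) mod 360° = 330.51°.

final bearing 330.51°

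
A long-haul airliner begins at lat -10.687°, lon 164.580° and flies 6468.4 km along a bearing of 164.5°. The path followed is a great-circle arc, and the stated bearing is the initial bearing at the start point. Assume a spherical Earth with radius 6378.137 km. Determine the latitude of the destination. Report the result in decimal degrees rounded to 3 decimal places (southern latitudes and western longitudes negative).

latitude -64.414°

δ = 6468.4/6378.137 = 1.014152 rad (58.1066°).
Start latitude φ₁ = -0.186523 rad; initial bearing θ = 2.871067 rad.
Applying the spherical law of cosines for sides, sin φ₂ = sin φ₁ cos δ + cos φ₁ sin δ cos θ = -0.901940, so φ₂ = -64.414°.
For the longitude increment, Δλ = atan2( sin θ sin δ cos φ₁, cos δ − sin φ₁ sin φ₂ ) = atan2(0.222959, 0.361081) = 31.694°.
λ₂ = 164.580° + 31.694° = 196.274°, normalized to (−180°, 180°] → -163.726°.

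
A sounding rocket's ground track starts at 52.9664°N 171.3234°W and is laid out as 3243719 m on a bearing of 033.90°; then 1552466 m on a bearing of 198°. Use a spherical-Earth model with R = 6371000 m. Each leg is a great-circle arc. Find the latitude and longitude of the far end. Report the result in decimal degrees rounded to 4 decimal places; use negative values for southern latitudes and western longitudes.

Apply the spherical direct solution leg by leg, carrying full precision between legs.
Leg 1: from (52.9664°, -171.3234°), δ = 3243719/6371000 = 0.509138 rad, θ = 33.9° → φ = 70.1690°, λ = -118.0634°.
Leg 2: from (70.1690°, -118.0634°), δ = 1552466/6371000 = 0.243677 rad, θ = 198° → φ = 56.6222°, λ = -125.8521°.

latitude 56.6222°, longitude -125.8521°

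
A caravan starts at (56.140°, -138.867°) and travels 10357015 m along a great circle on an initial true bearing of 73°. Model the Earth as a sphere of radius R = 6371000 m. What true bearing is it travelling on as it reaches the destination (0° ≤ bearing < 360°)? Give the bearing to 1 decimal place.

final bearing 147.6°

The arc subtends δ = 10357015/6371000 = 1.625650 rad at the centre.
Converting: φ₁ = 0.979828 rad, θ = 1.274090 rad.
sin φ₂ = sin φ₁ cos δ + cos φ₁ sin δ cos θ = (0.830401)(-0.054826) + (0.557166)(0.998496)(0.292372) = 0.117127
φ₂ = asin(0.117127) = 0.117396 rad = 6.726°.
Then Δλ = atan2(0.532019, -0.152088) = 1.849240 rad, from sin θ sin δ cos φ₁ over cos δ − sin φ₁ sin φ₂.
Hence λ₂ = -138.867° + 105.954° = -32.913°.
The forward bearing on arrival equals the back-azimuth from the destination plus 180°.
Back-azimuth from P₂ (6.7°, -32.9°) to P₁ (56.1°, -138.9°), with Δλ' = λ₁ − λ₂ = -106.0°: atan2( sin Δλ' cos φ₁ , cos φ₂ sin φ₁ − sin φ₂ cos φ₁ cos Δλ' ) = 327.6°.
Final bearing = (327.6° + 180°) mod 360° = 147.6°.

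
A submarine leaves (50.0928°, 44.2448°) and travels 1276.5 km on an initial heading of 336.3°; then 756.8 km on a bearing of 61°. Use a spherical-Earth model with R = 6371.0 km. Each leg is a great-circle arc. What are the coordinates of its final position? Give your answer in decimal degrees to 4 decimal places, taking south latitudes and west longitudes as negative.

latitude 62.9986°, longitude 48.1494°

Apply the spherical direct solution leg by leg, carrying full precision between legs.
Leg 1: from (50.0928°, 44.2448°), δ = 1276.5/6371 = 0.200361 rad, θ = 336.3° → φ = 60.3025°, λ = 34.9524°.
Leg 2: from (60.3025°, 34.9524°), δ = 756.8/6371 = 0.118788 rad, θ = 61° → φ = 62.9986°, λ = 48.1494°.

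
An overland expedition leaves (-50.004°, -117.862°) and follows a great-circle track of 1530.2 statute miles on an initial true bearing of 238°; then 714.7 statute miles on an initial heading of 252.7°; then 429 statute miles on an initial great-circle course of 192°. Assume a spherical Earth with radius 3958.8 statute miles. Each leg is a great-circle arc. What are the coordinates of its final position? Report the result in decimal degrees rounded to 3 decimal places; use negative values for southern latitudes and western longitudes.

Apply the spherical direct solution leg by leg, carrying full precision between legs.
Leg 1: from (-50.004°, -117.862°), δ = 1530.2/3958.8 = 0.386531 rad, θ = 238° → φ = -56.926°, λ = -153.723°.
Leg 2: from (-56.926°, -153.723°), δ = 714.7/3958.8 = 0.180535 rad, θ = 252.7° → φ = -58.593°, λ = -172.929°.
Leg 3: from (-58.593°, -172.929°), δ = 429/3958.8 = 0.108366 rad, θ = 192° → φ = -64.637°, λ = -175.939°.

latitude -64.637°, longitude -175.939°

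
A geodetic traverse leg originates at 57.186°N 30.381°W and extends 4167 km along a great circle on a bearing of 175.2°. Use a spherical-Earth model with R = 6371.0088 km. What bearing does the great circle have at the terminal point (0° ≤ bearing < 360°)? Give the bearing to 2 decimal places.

final bearing 177.24°

Angular distance δ = d/R = 4167 / 6371.0088 = 0.654057 rad.
Converting: φ₁ = 0.998084 rad, θ = 3.057817 rad.
sin φ₂ = sin φ₁ cos δ + cos φ₁ sin δ cos θ = (0.840434)(0.793622) + (0.541914)(0.608411)(-0.996493) = 0.338438
φ₂ = asin(0.338438) = 0.345256 rad = 19.782°.
Then Δλ = atan2(0.027589, 0.509188) = 0.054130 rad, from sin θ sin δ cos φ₁ over cos δ − sin φ₁ sin φ₂.
λ₂ = λ₁ + Δλ = -27.280°.
The forward bearing on arrival equals the back-azimuth from the destination plus 180°.
Back-azimuth from P₂ (19.78°, -27.28°) to P₁ (57.19°, -30.38°), with Δλ' = λ₁ − λ₂ = -3.10°: atan2( sin Δλ' cos φ₁ , cos φ₂ sin φ₁ − sin φ₂ cos φ₁ cos Δλ' ) = 357.24°.
Final bearing = (357.24° + 180°) mod 360° = 177.24°.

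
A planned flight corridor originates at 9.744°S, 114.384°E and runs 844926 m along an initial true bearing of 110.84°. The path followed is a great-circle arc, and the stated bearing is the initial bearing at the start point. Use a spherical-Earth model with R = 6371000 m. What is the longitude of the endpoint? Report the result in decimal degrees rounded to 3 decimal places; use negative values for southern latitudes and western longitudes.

Angular distance δ = d/R = 844926 / 6371000 = 0.132621 rad.
Converting: φ₁ = -0.170065 rad, θ = 1.934523 rad.
Applying the spherical law of cosines for sides, sin φ₂ = sin φ₁ cos δ + cos φ₁ sin δ cos θ = -0.214124, so φ₂ = -12.364°.
Δλ = atan2( sin θ sin δ cos φ₁ , cos δ − sin φ₁ sin φ₂ ) = atan2(0.121798, 0.954979) = 0.126856 rad = 7.268°.
Hence λ₂ = 114.384° + 7.268° = 121.652°.

longitude 121.652°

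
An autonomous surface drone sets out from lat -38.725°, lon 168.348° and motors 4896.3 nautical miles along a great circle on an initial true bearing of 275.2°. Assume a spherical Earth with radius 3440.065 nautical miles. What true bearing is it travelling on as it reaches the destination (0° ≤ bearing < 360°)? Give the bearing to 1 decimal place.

Central angle δ = d/R = 1.423316 rad.
With φ₁ = -38.725° = -0.675879 rad and θ = 275.2° = 4.803146 rad:
Destination latitude: φ₂ = arcsin( sin φ₁ cos δ + cos φ₁ sin δ cos θ ) = arcsin(-0.021987) = -1.260°.
Then Δλ = atan2(-0.768513, 0.133192) = -1.399190 rad, from sin θ sin δ cos φ₁ over cos δ − sin φ₁ sin φ₂.
λ₂ = 168.348° + -80.168° = 88.180°.
The forward bearing on arrival equals the back-azimuth from the destination plus 180°.
Back-azimuth from P₂ (-1.3°, 88.2°) to P₁ (-38.7°, 168.3°), with Δλ' = λ₁ − λ₂ = 80.2°: atan2( sin Δλ' cos φ₁ , cos φ₂ sin φ₁ − sin φ₂ cos φ₁ cos Δλ' ) = 129.0°.
Final bearing = (129.0° + 180°) mod 360° = 309.0°.

final bearing 309.0°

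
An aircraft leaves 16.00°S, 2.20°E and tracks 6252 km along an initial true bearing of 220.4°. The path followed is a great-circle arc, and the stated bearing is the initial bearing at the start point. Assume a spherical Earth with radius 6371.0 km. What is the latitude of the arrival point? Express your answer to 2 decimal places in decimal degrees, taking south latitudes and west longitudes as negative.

The arc subtends δ = 6252/6371 = 0.981322 rad at the centre.
With φ₁ = -16.00° = -0.279253 rad and θ = 220.4° = 3.846706 rad:
Applying the spherical law of cosines for sides, sin φ₂ = sin φ₁ cos δ + cos φ₁ sin δ cos θ = -0.761727, so φ₂ = -49.62°.
Δλ = atan2( sin θ sin δ cos φ₁ , cos δ − sin φ₁ sin φ₂ ) = atan2(-0.517869, 0.345964) = -0.981834 rad = -56.25°.
Hence λ₂ = 2.20° + -56.25° = -54.05°.

latitude -49.62°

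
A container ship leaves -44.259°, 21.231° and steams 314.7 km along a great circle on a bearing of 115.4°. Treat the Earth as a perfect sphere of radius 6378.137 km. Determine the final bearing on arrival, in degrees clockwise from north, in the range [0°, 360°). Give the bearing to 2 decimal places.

final bearing 112.83°

δ = 314.7/6378.137 = 0.049340 rad (2.8270°).
Start latitude φ₁ = -0.772465 rad; initial bearing θ = 2.014110 rad.
Destination latitude: φ₂ = arcsin( sin φ₁ cos δ + cos φ₁ sin δ cos θ ) = arcsin(-0.712205) = -45.415°.
Then Δλ = atan2(0.031908, 0.501733) = 0.063511 rad, from sin θ sin δ cos φ₁ over cos δ − sin φ₁ sin φ₂.
λ₂ = λ₁ + Δλ = 24.870°.
The forward bearing on arrival equals the back-azimuth from the destination plus 180°.
Back-azimuth from P₂ (-45.41°, 24.87°) to P₁ (-44.26°, 21.23°), with Δλ' = λ₁ − λ₂ = -3.64°: atan2( sin Δλ' cos φ₁ , cos φ₂ sin φ₁ − sin φ₂ cos φ₁ cos Δλ' ) = 292.83°.
Final bearing = (292.83° + 180°) mod 360° = 112.83°.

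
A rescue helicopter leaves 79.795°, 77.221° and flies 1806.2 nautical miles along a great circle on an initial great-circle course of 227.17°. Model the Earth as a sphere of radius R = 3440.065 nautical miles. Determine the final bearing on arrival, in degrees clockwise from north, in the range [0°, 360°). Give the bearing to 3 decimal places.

The arc subtends δ = 1806.2/3440.065 = 0.525048 rad at the centre.
With φ₁ = 79.795° = 1.392685 rad and θ = 227.17° = 3.964864 rad:
Applying the spherical law of cosines for sides, sin φ₂ = sin φ₁ cos δ + cos φ₁ sin δ cos θ = 0.791237, so φ₂ = 52.301°.
For the longitude increment, Δλ = atan2( sin θ sin δ cos φ₁, cos δ − sin φ₁ sin φ₂ ) = atan2(-0.065129, 0.086580) = -36.952°.
λ₂ = λ₁ + Δλ = 40.269°.
The forward bearing on arrival equals the back-azimuth from the destination plus 180°.
Back-azimuth from P₂ (52.301°, 40.269°) to P₁ (79.795°, 77.221°), with Δλ' = λ₁ − λ₂ = 36.952°: atan2( sin Δλ' cos φ₁ , cos φ₂ sin φ₁ − sin φ₂ cos φ₁ cos Δλ' ) = 12.268°.
Final bearing = (12.268° + 180°) mod 360° = 192.268°.

final bearing 192.268°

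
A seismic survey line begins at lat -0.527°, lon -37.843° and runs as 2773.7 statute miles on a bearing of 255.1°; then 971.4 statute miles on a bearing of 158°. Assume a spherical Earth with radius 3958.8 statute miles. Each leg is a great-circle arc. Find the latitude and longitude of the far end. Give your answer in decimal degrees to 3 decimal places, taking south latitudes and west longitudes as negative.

latitude -22.921°, longitude -71.411°

Apply the spherical direct solution leg by leg, carrying full precision between legs.
Leg 1: from (-0.527°, -37.843°), δ = 2773.7/3958.8 = 0.700642 rad, θ = 255.1° → φ = -9.951°, λ = -77.081°.
Leg 2: from (-9.951°, -77.081°), δ = 971.4/3958.8 = 0.245377 rad, θ = 158° → φ = -22.921°, λ = -71.411°.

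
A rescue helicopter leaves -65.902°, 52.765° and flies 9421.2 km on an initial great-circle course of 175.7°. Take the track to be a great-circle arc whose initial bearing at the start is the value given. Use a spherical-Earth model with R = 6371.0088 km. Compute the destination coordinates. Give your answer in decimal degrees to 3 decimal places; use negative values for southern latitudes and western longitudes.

latitude -29.296°, longitude -132.146°

Central angle δ = d/R = 1.478761 rad.
With φ₁ = -65.902° = -1.150207 rad and θ = 175.7° = 3.066543 rad:
Destination latitude: φ₂ = arcsin( sin φ₁ cos δ + cos φ₁ sin δ cos θ ) = arcsin(-0.489322) = -29.296°.
Δλ = atan2( sin θ sin δ cos φ₁ , cos δ − sin φ₁ sin φ₂ ) = atan2(0.030484, -0.354771) = 3.055877 rad = 175.089°.
λ₂ = 52.765° + 175.089° = 227.854°, normalized to (−180°, 180°] → -132.146°.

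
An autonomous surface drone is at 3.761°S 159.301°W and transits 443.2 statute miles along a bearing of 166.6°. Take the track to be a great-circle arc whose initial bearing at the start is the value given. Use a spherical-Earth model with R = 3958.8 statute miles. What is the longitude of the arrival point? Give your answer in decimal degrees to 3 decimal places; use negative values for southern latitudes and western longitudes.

The arc subtends δ = 443.2/3958.8 = 0.111953 rad at the centre.
With φ₁ = -3.761° = -0.065642 rad and θ = 166.6° = 2.907719 rad:
Applying the spherical law of cosines for sides, sin φ₂ = sin φ₁ cos δ + cos φ₁ sin δ cos θ = -0.173628, so φ₂ = -9.999°.
Δλ = atan2( sin θ sin δ cos φ₁ , cos δ − sin φ₁ sin φ₂ ) = atan2(0.025835, 0.982351) = 0.026293 rad = 1.506°.
Hence λ₂ = -159.301° + 1.506° = -157.795°.

longitude -157.795°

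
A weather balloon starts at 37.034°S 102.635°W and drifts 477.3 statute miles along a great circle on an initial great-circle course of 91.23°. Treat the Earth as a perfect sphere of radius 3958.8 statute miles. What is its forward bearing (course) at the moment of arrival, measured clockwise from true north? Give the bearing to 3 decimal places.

final bearing 86.027°

Angular distance δ = d/R = 477.3 / 3958.8 = 0.120567 rad.
Converting: φ₁ = -0.646365 rad, θ = 1.592264 rad.
sin φ₂ = sin φ₁ cos δ + cos φ₁ sin δ cos θ = (-0.602289)(0.992741) + (0.798278)(0.120275)(-0.021466) = -0.599978
φ₂ = asin(-0.599978) = -0.643473 rad = -36.868°.
Then Δλ = atan2(0.095991, 0.631381) = 0.150878 rad, from sin θ sin δ cos φ₁ over cos δ − sin φ₁ sin φ₂.
Hence λ₂ = -102.635° + 8.645° = -93.990°.
The forward bearing on arrival equals the back-azimuth from the destination plus 180°.
Back-azimuth from P₂ (-36.868°, -93.990°) to P₁ (-37.034°, -102.635°), with Δλ' = λ₁ − λ₂ = -8.645°: atan2( sin Δλ' cos φ₁ , cos φ₂ sin φ₁ − sin φ₂ cos φ₁ cos Δλ' ) = 266.027°.
Final bearing = (266.027° + 180°) mod 360° = 86.027°.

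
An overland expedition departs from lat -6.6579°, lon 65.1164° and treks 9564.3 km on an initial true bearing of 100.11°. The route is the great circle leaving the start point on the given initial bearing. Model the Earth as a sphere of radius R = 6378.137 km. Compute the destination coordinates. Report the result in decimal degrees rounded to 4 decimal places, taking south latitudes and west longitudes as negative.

latitude -10.4960°, longitude 152.1776°

Angular distance δ = d/R = 9564.3 / 6378.137 = 1.499544 rad.
With φ₁ = -6.6579° = -0.116202 rad and θ = 100.11° = 1.747249 rad:
Destination latitude: φ₂ = arcsin( sin φ₁ cos δ + cos φ₁ sin δ cos θ ) = arcsin(-0.182166) = -10.4960°.
For the longitude increment, Δλ = atan2( sin θ sin δ cos φ₁, cos δ − sin φ₁ sin φ₂ ) = atan2(0.975352, 0.050071) = 87.0612°.
λ₂ = 65.1164° + 87.0612° = 152.1776°.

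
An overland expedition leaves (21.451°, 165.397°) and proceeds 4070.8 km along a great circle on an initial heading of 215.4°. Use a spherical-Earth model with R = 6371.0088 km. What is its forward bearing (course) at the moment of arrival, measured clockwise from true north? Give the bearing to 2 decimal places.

The arc subtends δ = 4070.8/6371.0088 = 0.638957 rad at the centre.
With φ₁ = 21.451° = 0.374391 rad and θ = 215.4° = 3.759439 rad:
Destination latitude: φ₂ = arcsin( sin φ₁ cos δ + cos φ₁ sin δ cos θ ) = arcsin(-0.158878) = -9.142°.
Δλ = atan2( sin θ sin δ cos φ₁ , cos δ − sin φ₁ sin φ₂ ) = atan2(-0.321529, 0.860821) = -0.357468 rad = -20.481°.
λ₂ = λ₁ + Δλ = 144.916°.
The forward bearing on arrival equals the back-azimuth from the destination plus 180°.
Back-azimuth from P₂ (-9.14°, 144.92°) to P₁ (21.45°, 165.40°), with Δλ' = λ₁ − λ₂ = 20.48°: atan2( sin Δλ' cos φ₁ , cos φ₂ sin φ₁ − sin φ₂ cos φ₁ cos Δλ' ) = 33.10°.
Final bearing = (33.10° + 180°) mod 360° = 213.10°.

final bearing 213.10°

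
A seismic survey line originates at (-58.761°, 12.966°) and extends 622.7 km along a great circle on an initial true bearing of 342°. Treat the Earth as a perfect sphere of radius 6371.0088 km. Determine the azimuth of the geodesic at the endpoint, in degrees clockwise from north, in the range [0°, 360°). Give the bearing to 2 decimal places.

final bearing 344.41°

Central angle δ = d/R = 0.097740 rad.
With φ₁ = -58.761° = -1.025573 rad and θ = 342° = 5.969026 rad:
Destination latitude: φ₂ = arcsin( sin φ₁ cos δ + cos φ₁ sin δ cos θ ) = arcsin(-0.802800) = -53.398°.
For the longitude increment, Δλ = atan2( sin θ sin δ cos φ₁, cos δ − sin φ₁ sin φ₂ ) = atan2(-0.015639, 0.308824) = -2.899°.
Hence λ₂ = 12.966° + -2.899° = 10.067°.
The forward bearing on arrival equals the back-azimuth from the destination plus 180°.
Back-azimuth from P₂ (-53.40°, 10.07°) to P₁ (-58.76°, 12.97°), with Δλ' = λ₁ − λ₂ = 2.90°: atan2( sin Δλ' cos φ₁ , cos φ₂ sin φ₁ − sin φ₂ cos φ₁ cos Δλ' ) = 164.41°.
Final bearing = (164.41° + 180°) mod 360° = 344.41°.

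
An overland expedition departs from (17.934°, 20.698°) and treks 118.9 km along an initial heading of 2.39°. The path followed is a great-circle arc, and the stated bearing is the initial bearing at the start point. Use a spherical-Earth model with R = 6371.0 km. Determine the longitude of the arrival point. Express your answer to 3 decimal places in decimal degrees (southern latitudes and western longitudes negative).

longitude 20.745°

δ = 118.9/6371 = 0.018663 rad (1.0693°).
With φ₁ = 17.934° = 0.313007 rad and θ = 2.39° = 0.041713 rad:
sin φ₂ = sin φ₁ cos δ + cos φ₁ sin δ cos θ = (0.307921)(0.999826) + (0.951412)(0.018662)(0.999130) = 0.325607
φ₂ = asin(0.325607) = 0.331654 rad = 19.002°.
Δλ = atan2( sin θ sin δ cos φ₁ , cos δ − sin φ₁ sin φ₂ ) = atan2(0.000740, 0.899565) = 0.000823 rad = 0.047°.
Hence λ₂ = 20.698° + 0.047° = 20.745°.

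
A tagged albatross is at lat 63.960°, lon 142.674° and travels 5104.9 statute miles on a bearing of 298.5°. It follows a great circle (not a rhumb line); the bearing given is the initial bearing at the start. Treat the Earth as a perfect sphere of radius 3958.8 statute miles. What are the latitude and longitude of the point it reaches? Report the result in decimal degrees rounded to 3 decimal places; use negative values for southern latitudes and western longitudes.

latitude 26.786°, longitude 33.716°

The arc subtends δ = 5104.9/3958.8 = 1.289507 rad at the centre.
With φ₁ = 63.960° = 1.116313 rad and θ = 298.5° = 5.209808 rad:
Applying the spherical law of cosines for sides, sin φ₂ = sin φ₁ cos δ + cos φ₁ sin δ cos θ = 0.450655, so φ₂ = 26.786°.
Δλ = atan2( sin θ sin δ cos φ₁ , cos δ − sin φ₁ sin φ₂ ) = atan2(-0.370637, -0.127313) = -1.901667 rad = -108.958°.
λ₂ = λ₁ + Δλ = 33.716°.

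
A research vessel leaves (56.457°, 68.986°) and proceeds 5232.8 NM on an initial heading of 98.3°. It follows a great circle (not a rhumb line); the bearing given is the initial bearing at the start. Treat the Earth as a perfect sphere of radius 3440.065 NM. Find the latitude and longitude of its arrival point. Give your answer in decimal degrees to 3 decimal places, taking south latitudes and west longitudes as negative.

Angular distance δ = d/R = 5232.8 / 3440.065 = 1.521134 rad.
Start latitude φ₁ = 0.985361 rad; initial bearing θ = 1.715659 rad.
Destination latitude: φ₂ = arcsin( sin φ₁ cos δ + cos φ₁ sin δ cos θ ) = arcsin(-0.038292) = -2.195°.
For the longitude increment, Δλ = atan2( sin θ sin δ cos φ₁, cos δ − sin φ₁ sin φ₂ ) = atan2(0.546101, 0.081558) = 81.506°.
λ₂ = λ₁ + Δλ = 150.492°.

latitude -2.195°, longitude 150.492°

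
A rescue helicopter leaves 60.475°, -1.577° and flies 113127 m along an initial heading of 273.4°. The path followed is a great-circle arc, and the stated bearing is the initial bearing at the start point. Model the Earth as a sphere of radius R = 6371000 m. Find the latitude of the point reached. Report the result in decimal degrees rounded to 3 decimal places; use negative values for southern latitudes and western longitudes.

Central angle δ = d/R = 0.017757 rad.
With φ₁ = 60.475° = 1.055488 rad and θ = 273.4° = 4.771730 rad:
sin φ₂ = sin φ₁ cos δ + cos φ₁ sin δ cos θ = (0.870141)(0.999842) + (0.492803)(0.017756)(0.059306) = 0.870523
φ₂ = asin(0.870523) = 1.056263 rad = 60.519°.
For the longitude increment, Δλ = atan2( sin θ sin δ cos φ₁, cos δ − sin φ₁ sin φ₂ ) = atan2(-0.008735, 0.242365) = -2.064°.
λ₂ = -1.577° + -2.064° = -3.641°.

latitude 60.519°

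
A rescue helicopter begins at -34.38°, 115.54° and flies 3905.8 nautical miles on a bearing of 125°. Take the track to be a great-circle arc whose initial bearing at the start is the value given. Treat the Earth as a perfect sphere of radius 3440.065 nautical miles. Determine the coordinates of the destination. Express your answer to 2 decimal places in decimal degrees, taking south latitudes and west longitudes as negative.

latitude -41.87°, longitude -158.65°

The arc subtends δ = 3905.8/3440.065 = 1.135386 rad at the centre.
Converting: φ₁ = -0.600044 rad, θ = 2.181662 rad.
sin φ₂ = sin φ₁ cos δ + cos φ₁ sin δ cos θ = (-0.564679)(0.421783) + (0.825311)(0.906697)(-0.573576) = -0.667383
φ₂ = asin(-0.667383) = -0.730689 rad = -41.87°.
Then Δλ = atan2(0.612977, 0.044926) = 1.497636 rad, from sin θ sin δ cos φ₁ over cos δ − sin φ₁ sin φ₂.
λ₂ = 115.54° + 85.81° = 201.35°, normalized to (−180°, 180°] → -158.65°.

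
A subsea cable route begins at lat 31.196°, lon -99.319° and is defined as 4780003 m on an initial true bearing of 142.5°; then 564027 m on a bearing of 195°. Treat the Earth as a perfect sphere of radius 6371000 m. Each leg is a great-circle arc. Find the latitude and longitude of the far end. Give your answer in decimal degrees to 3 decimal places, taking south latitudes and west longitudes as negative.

Apply the spherical direct solution leg by leg, carrying full precision between legs.
Leg 1: from (31.196°, -99.319°), δ = 4780003/6371000 = 0.750275 rad, θ = 142.5° → φ = -4.809°, λ = -74.702°.
Leg 2: from (-4.809°, -74.702°), δ = 564027/6371000 = 0.088530 rad, θ = 195° → φ = -9.706°, λ = -76.033°.

latitude -9.706°, longitude -76.033°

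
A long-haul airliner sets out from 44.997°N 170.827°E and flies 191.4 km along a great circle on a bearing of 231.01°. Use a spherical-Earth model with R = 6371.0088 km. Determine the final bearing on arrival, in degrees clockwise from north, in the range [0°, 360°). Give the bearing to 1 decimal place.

final bearing 229.7°

The arc subtends δ = 191.4/6371.0088 = 0.030042 rad at the centre.
Start latitude φ₁ = 0.785346 rad; initial bearing θ = 4.031885 rad.
Destination latitude: φ₂ = arcsin( sin φ₁ cos δ + cos φ₁ sin δ cos θ ) = arcsin(0.693386) = 43.899°.
Δλ = atan2( sin θ sin δ cos φ₁ , cos δ − sin φ₁ sin φ₂ ) = atan2(-0.016510, 0.509276) = -0.032407 rad = -1.857°.
λ₂ = 170.827° + -1.857° = 168.970°.
The forward bearing on arrival equals the back-azimuth from the destination plus 180°.
Back-azimuth from P₂ (43.9°, 169.0°) to P₁ (45.0°, 170.8°), with Δλ' = λ₁ − λ₂ = 1.9°: atan2( sin Δλ' cos φ₁ , cos φ₂ sin φ₁ − sin φ₂ cos φ₁ cos Δλ' ) = 49.7°.
Final bearing = (49.7° + 180°) mod 360° = 229.7°.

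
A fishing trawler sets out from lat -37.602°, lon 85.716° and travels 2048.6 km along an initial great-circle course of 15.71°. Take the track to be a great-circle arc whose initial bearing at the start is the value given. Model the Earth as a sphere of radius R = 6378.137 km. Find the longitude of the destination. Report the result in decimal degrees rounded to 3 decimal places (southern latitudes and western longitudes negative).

longitude 90.928°

The arc subtends δ = 2048.6/6378.137 = 0.321191 rad at the centre.
With φ₁ = -37.602° = -0.656279 rad and θ = 15.71° = 0.274191 rad:
Applying the spherical law of cosines for sides, sin φ₂ = sin φ₁ cos δ + cos φ₁ sin δ cos θ = -0.338195, so φ₂ = -19.767°.
Δλ = atan2( sin θ sin δ cos φ₁ , cos δ − sin φ₁ sin φ₂ ) = atan2(0.067724, 0.742503) = 0.090958 rad = 5.212°.
Hence λ₂ = 85.716° + 5.212° = 90.928°.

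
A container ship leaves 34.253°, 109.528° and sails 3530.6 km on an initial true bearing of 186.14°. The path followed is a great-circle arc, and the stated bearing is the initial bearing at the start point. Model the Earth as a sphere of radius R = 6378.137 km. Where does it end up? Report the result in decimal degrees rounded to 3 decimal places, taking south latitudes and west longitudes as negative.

The arc subtends δ = 3530.6/6378.137 = 0.553547 rad at the centre.
Start latitude φ₁ = 0.597828 rad; initial bearing θ = 3.248756 rad.
Destination latitude: φ₂ = arcsin( sin φ₁ cos δ + cos φ₁ sin δ cos θ ) = arcsin(0.046759) = 2.680°.
Δλ = atan2( sin θ sin δ cos φ₁ , cos δ − sin φ₁ sin φ₂ ) = atan2(-0.046476, 0.824347) = -0.056320 rad = -3.227°.
λ₂ = 109.528° + -3.227° = 106.301°.

latitude 2.680°, longitude 106.301°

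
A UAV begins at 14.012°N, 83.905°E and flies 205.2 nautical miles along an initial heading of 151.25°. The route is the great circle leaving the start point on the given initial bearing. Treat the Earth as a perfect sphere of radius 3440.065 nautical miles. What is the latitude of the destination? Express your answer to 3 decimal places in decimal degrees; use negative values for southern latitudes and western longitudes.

latitude 11.010°

Angular distance δ = d/R = 205.2 / 3440.065 = 0.059650 rad.
Converting: φ₁ = 0.244556 rad, θ = 2.639810 rad.
Applying the spherical law of cosines for sides, sin φ₂ = sin φ₁ cos δ + cos φ₁ sin δ cos θ = 0.190984, so φ₂ = 11.010°.
Then Δλ = atan2(0.027821, 0.951979) = 0.029216 rad, from sin θ sin δ cos φ₁ over cos δ − sin φ₁ sin φ₂.
λ₂ = λ₁ + Δλ = 85.579°.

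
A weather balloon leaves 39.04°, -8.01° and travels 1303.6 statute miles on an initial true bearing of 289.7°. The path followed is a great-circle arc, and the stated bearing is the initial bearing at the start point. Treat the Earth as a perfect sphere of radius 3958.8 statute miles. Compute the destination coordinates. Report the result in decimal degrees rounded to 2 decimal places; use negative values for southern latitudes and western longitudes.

latitude 42.90°, longitude -32.57°

The arc subtends δ = 1303.6/3958.8 = 0.329292 rad at the centre.
Start latitude φ₁ = 0.681377 rad; initial bearing θ = 5.056219 rad.
Applying the spherical law of cosines for sides, sin φ₂ = sin φ₁ cos δ + cos φ₁ sin δ cos θ = 0.680688, so φ₂ = 42.90°.
Δλ = atan2( sin θ sin δ cos φ₁ , cos δ − sin φ₁ sin φ₂ ) = atan2(-0.236465, 0.517532) = -0.428585 rad = -24.56°.
Hence λ₂ = -8.01° + -24.56° = -32.57°.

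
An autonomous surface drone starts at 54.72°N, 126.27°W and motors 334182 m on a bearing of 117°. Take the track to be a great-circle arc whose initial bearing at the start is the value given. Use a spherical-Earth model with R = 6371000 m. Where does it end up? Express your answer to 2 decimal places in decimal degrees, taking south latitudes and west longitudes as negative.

latitude 53.27°, longitude -121.79°

δ = 334182/6371000 = 0.052454 rad (3.0054°).
Converting: φ₁ = 0.955044 rad, θ = 2.042035 rad.
Applying the spherical law of cosines for sides, sin φ₂ = sin φ₁ cos δ + cos φ₁ sin δ cos θ = 0.801469, so φ₂ = 53.27°.
Then Δλ = atan2(0.026981, 0.344354) = 0.078194 rad, from sin θ sin δ cos φ₁ over cos δ − sin φ₁ sin φ₂.
λ₂ = λ₁ + Δλ = -121.79°.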